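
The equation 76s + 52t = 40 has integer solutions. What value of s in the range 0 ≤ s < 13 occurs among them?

6

Euclid: 76 = 1·52 + 24; 52 = 2·24 + 4; 24 = 6·4 + 0 → gcd = 4; 40 = 4·10.
Back-substitution yields 76·(-2) + 52·(3) = 4, so one solution is s = -2·10 = -20, t = 3·10 = 30.
Solutions in s differ by 52/4 = 13; the one in [0, 13) is -20 mod 13 = 6.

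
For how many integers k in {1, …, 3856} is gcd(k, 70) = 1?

Prime factors of 70: 2, 5, 7. Count integers ≤ 3856 divisible by none of them.
By inclusion–exclusion: 3856 − ⌊3856/2⌋ − ⌊3856/5⌋ − ⌊3856/7⌋ + ⌊3856/10⌋ + ⌊3856/14⌋ + ⌊3856/35⌋ − ⌊3856/70⌋ = 1322.

1322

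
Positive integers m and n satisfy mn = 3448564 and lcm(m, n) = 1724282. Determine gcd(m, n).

2

From gcd × lcm = mn: gcd = 3448564 / 1724282 = 2.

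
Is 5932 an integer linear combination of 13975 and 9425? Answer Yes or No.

No

gcd(13975, 9425): 13975 = 1·9425 + 4550; 9425 = 2·4550 + 325; 4550 = 14·325 + 0 → 325
325 does not divide 5932, so a solution does not exist.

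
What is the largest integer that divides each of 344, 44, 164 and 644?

4

344 = 2³ · 43; 44 = 2² · 11; 164 = 2² · 41; 644 = 2² · 7 · 23
gcd takes min exponent of each prime: 2² = 4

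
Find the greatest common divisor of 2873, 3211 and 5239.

169

2873 = 13² · 17; 3211 = 13² · 19; 5239 = 13² · 31
gcd takes min exponent of each prime: 13² = 169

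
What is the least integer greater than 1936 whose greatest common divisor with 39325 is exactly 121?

gcd(k, 39325) = 121 forces 121 | k; write k = 121s. Then gcd(121s, 121·325) = 121·gcd(s, 325), so need gcd(s, 325) = 1.
121s > 1936 gives s ≥ 17. The least s ≥ 17 coprime to 325 is 17, so k = 121·17 = 2057.

2057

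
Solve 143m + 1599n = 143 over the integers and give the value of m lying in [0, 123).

1

Euclid: 1599 = 11·143 + 26; 143 = 5·26 + 13; 26 = 2·13 + 0 → gcd = 13; 143 = 13·11.
Back-substitution yields 143·(56) + 1599·(-5) = 13, so one solution is m = 56·11 = 616, n = -5·11 = -55.
Solutions in m differ by 1599/13 = 123; the one in [0, 123) is 616 mod 123 = 1.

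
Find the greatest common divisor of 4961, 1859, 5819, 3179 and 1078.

11

4961 = 11² · 41; 1859 = 11 · 13²; 5819 = 11 · 23²; 3179 = 11 · 17²; 1078 = 2 · 7² · 11
gcd takes min exponent of each prime: 11 = 11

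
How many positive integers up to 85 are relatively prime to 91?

67

91 = 7·13. Inclusion–exclusion on these primes:
85 − ⌊85/7⌋ − ⌊85/13⌋ + ⌊85/91⌋ = 67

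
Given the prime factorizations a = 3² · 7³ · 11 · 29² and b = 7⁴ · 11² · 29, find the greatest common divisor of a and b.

109417

min exponent per shared prime: 7³ · 11 · 29 = 109417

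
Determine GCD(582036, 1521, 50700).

582036 = 2² · 3 · 7 · 13² · 41; 1521 = 3² · 13²; 50700 = 2² · 3 · 5² · 13²
gcd takes min exponent of each prime: 3 · 13² = 507

507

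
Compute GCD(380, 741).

Euclid: 741 = 1·380 + 361; 380 = 1·361 + 19; 361 = 19·19 + 0. Last nonzero remainder: 19.

19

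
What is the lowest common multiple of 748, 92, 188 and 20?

lcm(748, 92) = 748·92/gcd = 68816/4 = 17204
lcm(17204, 188) = 17204·188/gcd = 3234352/4 = 808588
lcm(808588, 20) = 808588·20/gcd = 16171760/4 = 4042940

4042940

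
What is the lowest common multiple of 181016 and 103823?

gcd first: 181016 = 1·103823 + 77193; 103823 = 1·77193 + 26630; 77193 = 2·26630 + 23933; 26630 = 1·23933 + 2697; 23933 = 8·2697 + 2357; 2697 = 1·2357 + 340; 2357 = 6·340 + 317; 340 = 1·317 + 23; 317 = 13·23 + 18; 23 = 1·18 + 5; 18 = 3·5 + 3; 5 = 1·3 + 2; 3 = 1·2 + 1; 2 = 2·1 + 0 → gcd = 1
lcm = 181016·103823/gcd = 18793624168/1 = 18793624168

18793624168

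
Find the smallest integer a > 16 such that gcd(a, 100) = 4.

gcd(a, 100) = 4 forces 4 | a; write a = 4s. Then gcd(4s, 4·25) = 4·gcd(s, 25), so need gcd(s, 25) = 1.
4s > 16 gives s ≥ 5. The least s ≥ 5 coprime to 25 is 6, so a = 4·6 = 24.

24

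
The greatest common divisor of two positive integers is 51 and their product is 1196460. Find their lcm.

For any two positive integers, gcd × lcm equals their product. Hence lcm = 1196460 / 51 = 23460.

23460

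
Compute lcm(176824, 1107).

195744168

176824 = 2³ · 23 · 31²; 1107 = 3³ · 41
max exponents: 2³ · 3³ · 23 · 31² · 41 = 195744168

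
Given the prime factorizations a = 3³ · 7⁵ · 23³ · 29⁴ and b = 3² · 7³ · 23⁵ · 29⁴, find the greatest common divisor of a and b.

min exponent per shared prime: 3² · 7³ · 23³ · 29⁴ = 26565141230649

26565141230649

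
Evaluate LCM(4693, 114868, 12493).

39850121428

lcm(4693, 114868) = 4693·114868/gcd = 539075524/13 = 41467348
lcm(41467348, 12493) = 41467348·12493/gcd = 518051578564/13 = 39850121428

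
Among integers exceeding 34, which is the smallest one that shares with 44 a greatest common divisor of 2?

44 = 2·22. Any t with gcd(t, 44) = 2 is a multiple of 2, say 2s, with s coprime to 22.
Need s > 34/2, so s ≥ 18. First s ≥ 18 with gcd(s, 22) = 1 is s = 19. Thus t = 2·19 = 38.

38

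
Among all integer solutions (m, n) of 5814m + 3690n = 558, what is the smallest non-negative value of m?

gcd(5814, 3690) = 18 (Euclid: 5814 = 1·3690 + 2124; 3690 = 1·2124 + 1566; 2124 = 1·1566 + 558; 1566 = 2·558 + 450; 558 = 1·450 + 108; 450 = 4·108 + 18; 108 = 6·18 + 0), and 18 | 558.
Extended Euclid: 5814·(-33) + 3690·(52) = 18. Scale by 31: m₀ = -1023.
General solution m = m₀ + 205t; reducing mod 205 gives m = 2 (and n = -3).

2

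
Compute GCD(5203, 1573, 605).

121

5203 = 11² · 43; 1573 = 11² · 13; 605 = 5 · 11²
gcd takes min exponent of each prime: 11² = 121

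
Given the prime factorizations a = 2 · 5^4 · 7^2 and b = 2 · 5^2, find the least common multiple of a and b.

61250

max exponent per prime: 2 · 5^4 · 7^2 = 61250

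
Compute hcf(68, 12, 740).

4

68 = 2² · 17; 12 = 2² · 3; 740 = 2² · 5 · 37
gcd takes min exponent of each prime: 2² = 4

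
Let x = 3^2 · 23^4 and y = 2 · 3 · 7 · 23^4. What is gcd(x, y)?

839523

min exponent per shared prime: 3 · 23^4 = 839523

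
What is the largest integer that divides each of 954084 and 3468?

Euclid: 954084 = 275·3468 + 384; 3468 = 9·384 + 12; 384 = 32·12 + 0. Last nonzero remainder: 12.

12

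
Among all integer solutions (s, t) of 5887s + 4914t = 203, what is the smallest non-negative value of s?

Euclid: 5887 = 1·4914 + 973; 4914 = 5·973 + 49; 973 = 19·49 + 42; 49 = 1·42 + 7; 42 = 6·7 + 0 → gcd = 7; 203 = 7·29.
Back-substitution yields 5887·(-101) + 4914·(121) = 7, so one solution is s = -101·29 = -2929, t = 121·29 = 3509.
Solutions in s differ by 4914/7 = 702; the one in [0, 702) is -2929 mod 702 = 581.

581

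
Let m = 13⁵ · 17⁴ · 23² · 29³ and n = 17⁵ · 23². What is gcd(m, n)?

min exponent per shared prime: 17⁴ · 23² = 44182609

44182609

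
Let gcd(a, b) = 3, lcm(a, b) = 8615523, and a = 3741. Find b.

6909

a·b = gcd·lcm = 3·8615523 = 25846569, so b = 25846569/3741 = 6909.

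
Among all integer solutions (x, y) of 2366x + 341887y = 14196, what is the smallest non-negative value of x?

Euclid: 341887 = 144·2366 + 1183; 2366 = 2·1183 + 0 → gcd = 1183; 14196 = 1183·12.
Back-substitution yields 2366·(-144) + 341887·(1) = 1183, so one solution is x = -144·12 = -1728, y = 1·12 = 12.
Solutions in x differ by 341887/1183 = 289; the one in [0, 289) is -1728 mod 289 = 6.

6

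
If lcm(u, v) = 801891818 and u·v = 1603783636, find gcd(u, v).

2

From gcd × lcm = uv: gcd = 1603783636 / 801891818 = 2.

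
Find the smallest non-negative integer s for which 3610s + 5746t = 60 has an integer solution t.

1727

Reduce mod 5746: 3610s ≡ 60 (mod 5746). With g = gcd(3610, 5746) = 2 dividing 60, divide through: 1805s ≡ 30 (mod 2873).
Since gcd(1805, 2873) = 1, s ≡ 30·(1805)⁻¹ ≡ 1727 (mod 2873). Smallest non-negative: 1727.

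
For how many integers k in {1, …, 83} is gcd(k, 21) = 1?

Prime factors of 21: 3, 7. Count integers ≤ 83 divisible by none of them.
By inclusion–exclusion: 83 − ⌊83/3⌋ − ⌊83/7⌋ + ⌊83/21⌋ = 48.

48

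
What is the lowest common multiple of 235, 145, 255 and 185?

lcm(235, 145) = 235·145/gcd = 34075/5 = 6815
lcm(6815, 255) = 6815·255/gcd = 1737825/5 = 347565
lcm(347565, 185) = 347565·185/gcd = 64299525/5 = 12859905

12859905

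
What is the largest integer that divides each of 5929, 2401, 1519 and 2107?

gcd(5929, 2401): 5929 = 2·2401 + 1127; 2401 = 2·1127 + 147; 1127 = 7·147 + 98; 147 = 1·98 + 49; 98 = 2·49 + 0 → 49
gcd(49, 1519): 1519 = 31·49 + 0 → 49
gcd(49, 2107): 2107 = 43·49 + 0 → 49

49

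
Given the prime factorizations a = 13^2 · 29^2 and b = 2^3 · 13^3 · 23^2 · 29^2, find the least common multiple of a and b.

max exponent per prime: 2^3 · 13^3 · 23^2 · 29^2 = 7819369064

7819369064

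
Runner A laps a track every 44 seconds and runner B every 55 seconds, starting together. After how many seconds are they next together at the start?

44 = 2² · 11; 55 = 5 · 11
max exponents: 2² · 5 · 11 = 220

220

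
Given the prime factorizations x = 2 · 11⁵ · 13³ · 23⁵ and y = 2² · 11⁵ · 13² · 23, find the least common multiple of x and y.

max exponent per prime: 2² · 11⁵ · 13³ · 23⁵ = 9109460439420484

9109460439420484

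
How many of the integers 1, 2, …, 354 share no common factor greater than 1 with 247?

310

Prime factors of 247: 13, 19. Count integers ≤ 354 divisible by none of them.
By inclusion–exclusion: 354 − ⌊354/13⌋ − ⌊354/19⌋ + ⌊354/247⌋ = 310.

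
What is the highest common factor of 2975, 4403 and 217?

7

gcd(2975, 4403): 4403 = 1·2975 + 1428; 2975 = 2·1428 + 119; 1428 = 12·119 + 0 → 119
gcd(119, 217): 217 = 1·119 + 98; 119 = 1·98 + 21; 98 = 4·21 + 14; 21 = 1·14 + 7; 14 = 2·7 + 0 → 7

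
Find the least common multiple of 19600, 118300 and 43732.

19600 = 2⁴ · 5² · 7²; 118300 = 2² · 5² · 7 · 13²; 43732 = 2² · 13 · 29²
lcm takes max exponent of each prime: 2⁴ · 5² · 7² · 13² · 29² = 2785728400

2785728400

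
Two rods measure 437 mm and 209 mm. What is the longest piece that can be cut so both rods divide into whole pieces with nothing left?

19

Euclid: 437 = 2·209 + 19; 209 = 11·19 + 0. Last nonzero remainder: 19.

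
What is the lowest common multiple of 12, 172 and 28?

3612

lcm(12, 172) = 12·172/gcd = 2064/4 = 516
lcm(516, 28) = 516·28/gcd = 14448/4 = 3612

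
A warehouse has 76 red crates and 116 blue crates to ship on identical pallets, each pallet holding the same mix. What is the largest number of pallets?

4

76 = 2² · 19
116 = 2² · 29
Common: 2² = 4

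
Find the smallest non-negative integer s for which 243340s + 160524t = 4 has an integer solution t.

31426

gcd(243340, 160524) = 4 (Euclid: 243340 = 1·160524 + 82816; 160524 = 1·82816 + 77708; 82816 = 1·77708 + 5108; 77708 = 15·5108 + 1088; 5108 = 4·1088 + 756; 1088 = 1·756 + 332; 756 = 2·332 + 92; 332 = 3·92 + 56; 92 = 1·56 + 36; 56 = 1·36 + 20; 36 = 1·20 + 16; 20 = 1·16 + 4; 16 = 4·4 + 0), and 4 | 4.
Extended Euclid: 243340·(-8705) + 160524·(13196) = 4. Scale by 1: s₀ = -8705.
General solution s = s₀ + 40131k; reducing mod 40131 gives s = 31426 (and t = -47639).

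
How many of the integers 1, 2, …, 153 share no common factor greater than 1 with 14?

14 = 2·7. Inclusion–exclusion on these primes:
153 − ⌊153/2⌋ − ⌊153/7⌋ + ⌊153/14⌋ = 66

66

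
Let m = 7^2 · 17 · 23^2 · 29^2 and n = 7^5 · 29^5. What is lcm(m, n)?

3100164815018299

max exponent per prime: 7^5 · 17 · 23^2 · 29^5 = 3100164815018299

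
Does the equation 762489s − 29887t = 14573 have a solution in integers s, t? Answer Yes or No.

gcd(762489, 29887): 762489 = 25·29887 + 15314; 29887 = 1·15314 + 14573; 15314 = 1·14573 + 741; 14573 = 19·741 + 494; 741 = 1·494 + 247; 494 = 2·247 + 0 → 247
247 divides 14573, so a solution exists.

Yes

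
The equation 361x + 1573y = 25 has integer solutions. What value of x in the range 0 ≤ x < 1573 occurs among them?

Euclid: 1573 = 4·361 + 129; 361 = 2·129 + 103; 129 = 1·103 + 26; 103 = 3·26 + 25; 26 = 1·25 + 1; 25 = 25·1 + 0 → gcd = 1; 25 = 1·25.
Back-substitution yields 361·(-61) + 1573·(14) = 1, so one solution is x = -61·25 = -1525, y = 14·25 = 350.
Solutions in x differ by 1573/1 = 1573; the one in [0, 1573) is -1525 mod 1573 = 48.

48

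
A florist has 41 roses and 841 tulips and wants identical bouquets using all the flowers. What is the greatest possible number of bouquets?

1

41 = 41
841 = 29²
Common: 1 = 1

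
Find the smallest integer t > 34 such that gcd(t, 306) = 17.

85

Multiples of 17 above 34: 17·3, 17·4, … . Need the cofactor coprime to 306/17 = 18.
Checking s = 3, 4, … the first with gcd(s, 18) = 1 is s = 5, giving 85.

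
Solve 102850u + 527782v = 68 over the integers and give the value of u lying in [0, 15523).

390

gcd(102850, 527782) = 34 (Euclid: 527782 = 5·102850 + 13532; 102850 = 7·13532 + 8126; 13532 = 1·8126 + 5406; 8126 = 1·5406 + 2720; 5406 = 1·2720 + 2686; 2720 = 1·2686 + 34; 2686 = 79·34 + 0), and 34 | 68.
Extended Euclid: 102850·(195) + 527782·(-38) = 34. Scale by 2: u₀ = 390.
General solution u = u₀ + 15523t; reducing mod 15523 gives u = 390 (and v = -76).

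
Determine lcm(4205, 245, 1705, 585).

8220577365

lcm(4205, 245) = 4205·245/gcd = 1030225/5 = 206045
lcm(206045, 1705) = 206045·1705/gcd = 351306725/5 = 70261345
lcm(70261345, 585) = 70261345·585/gcd = 41102886825/5 = 8220577365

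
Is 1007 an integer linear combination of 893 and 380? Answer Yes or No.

By Bézout, 893m − 380n = 1007 has integer solutions iff gcd(893, 380) | 1007.
Euclid: 893 = 2·380 + 133; 380 = 2·133 + 114; 133 = 1·114 + 19; 114 = 6·19 + 0. gcd = 19; 1007 mod 19 = 0. Yes.

Yes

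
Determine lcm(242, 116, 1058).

7425044

242 = 2 · 11²; 116 = 2² · 29; 1058 = 2 · 23²
lcm takes max exponent of each prime: 2² · 11² · 23² · 29 = 7425044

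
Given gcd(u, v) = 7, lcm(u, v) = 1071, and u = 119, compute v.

63

u·v = gcd·lcm = 7·1071 = 7497, so v = 7497/119 = 63.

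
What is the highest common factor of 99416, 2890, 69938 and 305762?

578

gcd(99416, 2890): 99416 = 34·2890 + 1156; 2890 = 2·1156 + 578; 1156 = 2·578 + 0 → 578
gcd(578, 69938): 69938 = 121·578 + 0 → 578
gcd(578, 305762): 305762 = 529·578 + 0 → 578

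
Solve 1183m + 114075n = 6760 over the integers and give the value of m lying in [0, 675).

gcd(1183, 114075) = 169 (Euclid: 114075 = 96·1183 + 507; 1183 = 2·507 + 169; 507 = 3·169 + 0), and 169 | 6760.
Extended Euclid: 1183·(193) + 114075·(-2) = 169. Scale by 40: m₀ = 7720.
General solution m = m₀ + 675t; reducing mod 675 gives m = 295 (and n = -3).

295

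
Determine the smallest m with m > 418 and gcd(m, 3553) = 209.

627

3553 = 209·17. Any m with gcd(m, 3553) = 209 is a multiple of 209, say 209s, with s coprime to 17.
Need s > 418/209, so s ≥ 3. First s ≥ 3 with gcd(s, 17) = 1 is s = 3. Thus m = 209·3 = 627.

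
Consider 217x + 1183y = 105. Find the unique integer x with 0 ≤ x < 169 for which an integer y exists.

Reduce mod 1183: 217x ≡ 105 (mod 1183). With g = gcd(217, 1183) = 7 dividing 105, divide through: 31x ≡ 15 (mod 169).
Since gcd(31, 169) = 1, x ≡ 15·(31)⁻¹ ≡ 55 (mod 169). Smallest non-negative: 55.

55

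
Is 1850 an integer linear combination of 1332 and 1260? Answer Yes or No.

No

By Bézout, 1332s + 1260t = 1850 has integer solutions iff gcd(1332, 1260) | 1850.
Euclid: 1332 = 1·1260 + 72; 1260 = 17·72 + 36; 72 = 2·36 + 0. gcd = 36; 1850 mod 36 = 14. No.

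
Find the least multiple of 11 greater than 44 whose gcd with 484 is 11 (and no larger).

55

484 = 11·44. Any k with gcd(k, 484) = 11 is a multiple of 11, say 11s, with s coprime to 44.
Need s > 44/11, so s ≥ 5. First s ≥ 5 with gcd(s, 44) = 1 is s = 5. Thus k = 11·5 = 55.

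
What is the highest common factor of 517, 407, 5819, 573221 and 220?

gcd(517, 407): 517 = 1·407 + 110; 407 = 3·110 + 77; 110 = 1·77 + 33; 77 = 2·33 + 11; 33 = 3·11 + 0 → 11
gcd(11, 5819): 5819 = 529·11 + 0 → 11
gcd(11, 573221): 573221 = 52111·11 + 0 → 11
gcd(11, 220): 220 = 20·11 + 0 → 11

11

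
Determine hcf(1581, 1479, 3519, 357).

gcd(1581, 1479): 1581 = 1·1479 + 102; 1479 = 14·102 + 51; 102 = 2·51 + 0 → 51
gcd(51, 3519): 3519 = 69·51 + 0 → 51
gcd(51, 357): 357 = 7·51 + 0 → 51

51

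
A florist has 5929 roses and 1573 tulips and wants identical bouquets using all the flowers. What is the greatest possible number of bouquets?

121

Euclid: 5929 = 3·1573 + 1210; 1573 = 1·1210 + 363; 1210 = 3·363 + 121; 363 = 3·121 + 0. Last nonzero remainder: 121.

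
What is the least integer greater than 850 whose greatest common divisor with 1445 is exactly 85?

935

gcd(t, 1445) = 85 forces 85 | t; write t = 85s. Then gcd(85s, 85·17) = 85·gcd(s, 17), so need gcd(s, 17) = 1.
85s > 850 gives s ≥ 11. The least s ≥ 11 coprime to 17 is 11, so t = 85·11 = 935.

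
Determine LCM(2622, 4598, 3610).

30139890

2622 = 2 · 3 · 19 · 23; 4598 = 2 · 11² · 19; 3610 = 2 · 5 · 19²
lcm takes max exponent of each prime: 2 · 3 · 5 · 11² · 19² · 23 = 30139890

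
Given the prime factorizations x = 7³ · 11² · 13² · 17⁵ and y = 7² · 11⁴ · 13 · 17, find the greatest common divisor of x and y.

1310309

min exponent per shared prime: 7² · 11² · 13 · 17 = 1310309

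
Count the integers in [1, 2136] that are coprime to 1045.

1045 = 5·11·19. Inclusion–exclusion on these primes:
2136 − ⌊2136/5⌋ − ⌊2136/11⌋ − ⌊2136/19⌋ + ⌊2136/55⌋ + ⌊2136/95⌋ + ⌊2136/209⌋ − ⌊2136/1045⌋ = 1471

1471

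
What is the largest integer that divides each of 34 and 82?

2

34 = 2 · 17
82 = 2 · 41
Common: 2 = 2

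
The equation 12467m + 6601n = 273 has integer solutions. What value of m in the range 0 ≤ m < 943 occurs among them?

296

gcd(12467, 6601) = 7 (Euclid: 12467 = 1·6601 + 5866; 6601 = 1·5866 + 735; 5866 = 7·735 + 721; 735 = 1·721 + 14; 721 = 51·14 + 7; 14 = 2·7 + 0), and 7 | 273.
Extended Euclid: 12467·(467) + 6601·(-882) = 7. Scale by 39: m₀ = 18213.
General solution m = m₀ + 943t; reducing mod 943 gives m = 296 (and n = -559).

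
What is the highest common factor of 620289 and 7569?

Euclid: 620289 = 81·7569 + 7200; 7569 = 1·7200 + 369; 7200 = 19·369 + 189; 369 = 1·189 + 180; 189 = 1·180 + 9; 180 = 20·9 + 0. Last nonzero remainder: 9.

9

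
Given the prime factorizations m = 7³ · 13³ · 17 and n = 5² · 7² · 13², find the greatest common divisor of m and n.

min exponent per shared prime: 7² · 13² = 8281

8281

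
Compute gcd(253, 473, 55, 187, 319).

253 = 11 · 23; 473 = 11 · 43; 55 = 5 · 11; 187 = 11 · 17; 319 = 11 · 29
gcd takes min exponent of each prime: 11 = 11

11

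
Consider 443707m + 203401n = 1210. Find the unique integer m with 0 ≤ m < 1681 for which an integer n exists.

Reduce mod 203401: 443707m ≡ 1210 (mod 203401). With g = gcd(443707, 203401) = 121 dividing 1210, divide through: 3667m ≡ 10 (mod 1681).
Since gcd(3667, 1681) = 1, m ≡ 10·(3667)⁻¹ ≡ 1185 (mod 1681). Smallest non-negative: 1185.

1185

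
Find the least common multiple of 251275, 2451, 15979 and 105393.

251275 = 5² · 19 · 23²; 2451 = 3 · 19 · 43; 15979 = 19 · 29²; 105393 = 3 · 19 · 43²
lcm takes max exponent of each prime: 3 · 5² · 19 · 23² · 29² · 43² = 1172204659425

1172204659425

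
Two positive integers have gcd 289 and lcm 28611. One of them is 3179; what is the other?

Using ab = gcd(a,b)·lcm(a,b) = 289·28611 = 8268579, we get b = 8268579/3179 = 2601.

2601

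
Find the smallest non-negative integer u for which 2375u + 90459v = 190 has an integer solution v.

3428

Euclid: 90459 = 38·2375 + 209; 2375 = 11·209 + 76; 209 = 2·76 + 57; 76 = 1·57 + 19; 57 = 3·19 + 0 → gcd = 19; 190 = 19·10.
Back-substitution yields 2375·(1295) + 90459·(-34) = 19, so one solution is u = 1295·10 = 12950, v = -34·10 = -340.
Solutions in u differ by 90459/19 = 4761; the one in [0, 4761) is 12950 mod 4761 = 3428.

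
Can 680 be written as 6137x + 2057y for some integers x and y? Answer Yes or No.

Yes

By Bézout, 6137x + 2057y = 680 has integer solutions iff gcd(6137, 2057) | 680.
Euclid: 6137 = 2·2057 + 2023; 2057 = 1·2023 + 34; 2023 = 59·34 + 17; 34 = 2·17 + 0. gcd = 17; 680 mod 17 = 0. Yes.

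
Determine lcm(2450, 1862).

2450 = 2 · 5² · 7²; 1862 = 2 · 7² · 19
max exponents: 2 · 5² · 7² · 19 = 46550

46550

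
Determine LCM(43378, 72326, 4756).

3137357228

lcm(43378, 72326) = 43378·72326/gcd = 3137357228/2 = 1568678614
lcm(1568678614, 4756) = 1568678614·4756/gcd = 7460635488184/2378 = 3137357228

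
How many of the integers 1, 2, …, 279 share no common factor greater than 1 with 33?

Prime factors of 33: 3, 11. Count integers ≤ 279 divisible by none of them.
By inclusion–exclusion: 279 − ⌊279/3⌋ − ⌊279/11⌋ + ⌊279/33⌋ = 169.

169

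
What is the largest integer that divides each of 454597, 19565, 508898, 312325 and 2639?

13

gcd(454597, 19565): 454597 = 23·19565 + 4602; 19565 = 4·4602 + 1157; 4602 = 3·1157 + 1131; 1157 = 1·1131 + 26; 1131 = 43·26 + 13; 26 = 2·13 + 0 → 13
gcd(13, 508898): 508898 = 39146·13 + 0 → 13
gcd(13, 312325): 312325 = 24025·13 + 0 → 13
gcd(13, 2639): 2639 = 203·13 + 0 → 13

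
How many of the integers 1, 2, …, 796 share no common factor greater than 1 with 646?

355

Prime factors of 646: 2, 17, 19. Count integers ≤ 796 divisible by none of them.
By inclusion–exclusion: 796 − ⌊796/2⌋ − ⌊796/17⌋ − ⌊796/19⌋ + ⌊796/34⌋ + ⌊796/38⌋ + ⌊796/323⌋ − ⌊796/646⌋ = 355.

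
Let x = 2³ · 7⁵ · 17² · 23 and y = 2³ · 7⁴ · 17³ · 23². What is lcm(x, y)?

349448051512

max exponent per prime: 2³ · 7⁵ · 17³ · 23² = 349448051512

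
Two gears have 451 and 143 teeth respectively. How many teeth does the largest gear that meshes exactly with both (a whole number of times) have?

11

451 = 11 · 41
143 = 11 · 13
Common: 11 = 11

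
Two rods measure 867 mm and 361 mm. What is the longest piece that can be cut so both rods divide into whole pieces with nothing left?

1

Euclid: 867 = 2·361 + 145; 361 = 2·145 + 71; 145 = 2·71 + 3; 71 = 23·3 + 2; 3 = 1·2 + 1; 2 = 2·1 + 0. Last nonzero remainder: 1.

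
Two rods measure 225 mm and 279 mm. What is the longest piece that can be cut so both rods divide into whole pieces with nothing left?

Euclid: 279 = 1·225 + 54; 225 = 4·54 + 9; 54 = 6·9 + 0. Last nonzero remainder: 9.

9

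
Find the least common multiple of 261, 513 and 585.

lcm(261, 513) = 261·513/gcd = 133893/9 = 14877
lcm(14877, 585) = 14877·585/gcd = 8703045/9 = 967005

967005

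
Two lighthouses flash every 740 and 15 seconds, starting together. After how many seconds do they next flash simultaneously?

2220

gcd first: 740 = 49·15 + 5; 15 = 3·5 + 0 → gcd = 5
lcm = 740·15/gcd = 11100/5 = 2220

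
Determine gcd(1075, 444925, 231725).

25

gcd(1075, 444925): 444925 = 413·1075 + 950; 1075 = 1·950 + 125; 950 = 7·125 + 75; 125 = 1·75 + 50; 75 = 1·50 + 25; 50 = 2·25 + 0 → 25
gcd(25, 231725): 231725 = 9269·25 + 0 → 25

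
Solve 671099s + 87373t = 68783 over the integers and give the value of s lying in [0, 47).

32

Euclid: 671099 = 7·87373 + 59488; 87373 = 1·59488 + 27885; 59488 = 2·27885 + 3718; 27885 = 7·3718 + 1859; 3718 = 2·1859 + 0 → gcd = 1859; 68783 = 1859·37.
Back-substitution yields 671099·(-22) + 87373·(169) = 1859, so one solution is s = -22·37 = -814, t = 169·37 = 6253.
Solutions in s differ by 87373/1859 = 47; the one in [0, 47) is -814 mod 47 = 32.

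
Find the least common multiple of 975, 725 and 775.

876525

975 = 3 · 5² · 13; 725 = 5² · 29; 775 = 5² · 31
lcm takes max exponent of each prime: 3 · 5² · 13 · 29 · 31 = 876525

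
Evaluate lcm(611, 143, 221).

611 = 13 · 47; 143 = 11 · 13; 221 = 13 · 17
lcm takes max exponent of each prime: 11 · 13 · 17 · 47 = 114257

114257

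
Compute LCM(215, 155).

6665

gcd first: 215 = 1·155 + 60; 155 = 2·60 + 35; 60 = 1·35 + 25; 35 = 1·25 + 10; 25 = 2·10 + 5; 10 = 2·5 + 0 → gcd = 5
lcm = 215·155/gcd = 33325/5 = 6665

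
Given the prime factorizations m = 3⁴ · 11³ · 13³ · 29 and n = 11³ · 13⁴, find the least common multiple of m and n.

89296509159

max exponent per prime: 3⁴ · 11³ · 13⁴ · 29 = 89296509159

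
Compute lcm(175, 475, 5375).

lcm(175, 475) = 175·475/gcd = 83125/25 = 3325
lcm(3325, 5375) = 3325·5375/gcd = 17871875/25 = 714875

714875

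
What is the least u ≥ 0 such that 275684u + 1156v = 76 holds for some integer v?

gcd(275684, 1156) = 4 (Euclid: 275684 = 238·1156 + 556; 1156 = 2·556 + 44; 556 = 12·44 + 28; 44 = 1·28 + 16; 28 = 1·16 + 12; 16 = 1·12 + 4; 12 = 3·4 + 0), and 4 | 76.
Extended Euclid: 275684·(-79) + 1156·(18840) = 4. Scale by 19: u₀ = -1501.
General solution u = u₀ + 289t; reducing mod 289 gives u = 233 (and v = -55566).

233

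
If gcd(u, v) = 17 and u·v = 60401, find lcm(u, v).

3553

For any two positive integers, gcd × lcm equals their product. Hence lcm = 60401 / 17 = 3553.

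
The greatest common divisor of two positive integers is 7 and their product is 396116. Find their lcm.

56588

For any two positive integers, gcd × lcm equals their product. Hence lcm = 396116 / 7 = 56588.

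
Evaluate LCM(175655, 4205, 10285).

303872083735

175655 = 5 · 19 · 43²; 4205 = 5 · 29²; 10285 = 5 · 11² · 17
lcm takes max exponent of each prime: 5 · 11² · 17 · 19 · 29² · 43² = 303872083735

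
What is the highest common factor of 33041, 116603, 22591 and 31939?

19

gcd(33041, 116603): 116603 = 3·33041 + 17480; 33041 = 1·17480 + 15561; 17480 = 1·15561 + 1919; 15561 = 8·1919 + 209; 1919 = 9·209 + 38; 209 = 5·38 + 19; 38 = 2·19 + 0 → 19
gcd(19, 22591): 22591 = 1189·19 + 0 → 19
gcd(19, 31939): 31939 = 1681·19 + 0 → 19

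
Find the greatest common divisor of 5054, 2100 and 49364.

5054 = 2 · 7 · 19²; 2100 = 2² · 3 · 5² · 7; 49364 = 2² · 7 · 41 · 43
gcd takes min exponent of each prime: 2 · 7 = 14

14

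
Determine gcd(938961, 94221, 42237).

3249

gcd(938961, 94221): 938961 = 9·94221 + 90972; 94221 = 1·90972 + 3249; 90972 = 28·3249 + 0 → 3249
gcd(3249, 42237): 42237 = 13·3249 + 0 → 3249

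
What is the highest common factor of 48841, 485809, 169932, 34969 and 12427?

48841 = 13² · 17²; 485809 = 17² · 41²; 169932 = 2² · 3 · 7² · 17²; 34969 = 11² · 17²; 12427 = 17² · 43
gcd takes min exponent of each prime: 17² = 289

289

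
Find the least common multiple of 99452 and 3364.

gcd first: 99452 = 29·3364 + 1896; 3364 = 1·1896 + 1468; 1896 = 1·1468 + 428; 1468 = 3·428 + 184; 428 = 2·184 + 60; 184 = 3·60 + 4; 60 = 15·4 + 0 → gcd = 4
lcm = 99452·3364/gcd = 334556528/4 = 83639132

83639132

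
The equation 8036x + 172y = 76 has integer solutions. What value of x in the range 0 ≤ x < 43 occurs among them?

Reduce mod 172: 8036x ≡ 76 (mod 172). With g = gcd(8036, 172) = 4 dividing 76, divide through: 2009x ≡ 19 (mod 43).
Since gcd(2009, 43) = 1, x ≡ 19·(2009)⁻¹ ≡ 2 (mod 43). Smallest non-negative: 2.

2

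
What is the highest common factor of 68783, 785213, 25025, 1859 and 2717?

143

gcd(68783, 785213): 785213 = 11·68783 + 28600; 68783 = 2·28600 + 11583; 28600 = 2·11583 + 5434; 11583 = 2·5434 + 715; 5434 = 7·715 + 429; 715 = 1·429 + 286; 429 = 1·286 + 143; 286 = 2·143 + 0 → 143
gcd(143, 25025): 25025 = 175·143 + 0 → 143
gcd(143, 1859): 1859 = 13·143 + 0 → 143
gcd(143, 2717): 2717 = 19·143 + 0 → 143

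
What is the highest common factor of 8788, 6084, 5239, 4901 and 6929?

169

8788 = 2² · 13³; 6084 = 2² · 3² · 13²; 5239 = 13² · 31; 4901 = 13² · 29; 6929 = 13² · 41
gcd takes min exponent of each prime: 13² = 169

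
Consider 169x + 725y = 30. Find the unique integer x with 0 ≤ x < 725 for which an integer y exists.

Euclid: 725 = 4·169 + 49; 169 = 3·49 + 22; 49 = 2·22 + 5; 22 = 4·5 + 2; 5 = 2·2 + 1; 2 = 2·1 + 0 → gcd = 1; 30 = 1·30.
Back-substitution yields 169·(-296) + 725·(69) = 1, so one solution is x = -296·30 = -8880, y = 69·30 = 2070.
Solutions in x differ by 725/1 = 725; the one in [0, 725) is -8880 mod 725 = 545.

545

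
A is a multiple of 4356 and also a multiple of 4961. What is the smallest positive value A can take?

gcd first: 4961 = 1·4356 + 605; 4356 = 7·605 + 121; 605 = 5·121 + 0 → gcd = 121
lcm = 4356·4961/gcd = 21610116/121 = 178596

178596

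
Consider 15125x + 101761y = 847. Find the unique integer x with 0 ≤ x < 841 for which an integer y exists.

Euclid: 101761 = 6·15125 + 11011; 15125 = 1·11011 + 4114; 11011 = 2·4114 + 2783; 4114 = 1·2783 + 1331; 2783 = 2·1331 + 121; 1331 = 11·121 + 0 → gcd = 121; 847 = 121·7.
Back-substitution yields 15125·(-74) + 101761·(11) = 121, so one solution is x = -74·7 = -518, y = 11·7 = 77.
Solutions in x differ by 101761/121 = 841; the one in [0, 841) is -518 mod 841 = 323.

323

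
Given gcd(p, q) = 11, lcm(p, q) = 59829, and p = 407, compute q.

1617

Using pq = gcd(p,q)·lcm(p,q) = 11·59829 = 658119, we get q = 658119/407 = 1617.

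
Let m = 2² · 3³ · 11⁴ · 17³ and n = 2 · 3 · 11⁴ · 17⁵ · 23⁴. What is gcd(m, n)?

431587398

min exponent per shared prime: 2 · 3 · 11⁴ · 17³ = 431587398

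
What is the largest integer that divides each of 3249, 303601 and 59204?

gcd(3249, 303601): 303601 = 93·3249 + 1444; 3249 = 2·1444 + 361; 1444 = 4·361 + 0 → 361
gcd(361, 59204): 59204 = 164·361 + 0 → 361

361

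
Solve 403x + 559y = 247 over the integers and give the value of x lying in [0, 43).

Reduce mod 559: 403x ≡ 247 (mod 559). With g = gcd(403, 559) = 13 dividing 247, divide through: 31x ≡ 19 (mod 43).
Since gcd(31, 43) = 1, x ≡ 19·(31)⁻¹ ≡ 2 (mod 43). Smallest non-negative: 2.

2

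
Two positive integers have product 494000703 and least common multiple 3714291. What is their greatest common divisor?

From gcd × lcm = pq: gcd = 494000703 / 3714291 = 133.

133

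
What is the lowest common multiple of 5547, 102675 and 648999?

lcm(5547, 102675) = 5547·102675/gcd = 569538225/3 = 189846075
lcm(189846075, 648999) = 189846075·648999/gcd = 123209912828925/5547 = 22211990775

22211990775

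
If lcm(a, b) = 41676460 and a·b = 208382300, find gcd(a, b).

gcd·lcm = product, so gcd = 208382300/41676460 = 5.

5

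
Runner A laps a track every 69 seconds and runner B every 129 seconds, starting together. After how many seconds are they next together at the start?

2967

69 = 3 · 23; 129 = 3 · 43
max exponents: 3 · 23 · 43 = 2967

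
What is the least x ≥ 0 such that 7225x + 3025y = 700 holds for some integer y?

Euclid: 7225 = 2·3025 + 1175; 3025 = 2·1175 + 675; 1175 = 1·675 + 500; 675 = 1·500 + 175; 500 = 2·175 + 150; 175 = 1·150 + 25; 150 = 6·25 + 0 → gcd = 25; 700 = 25·28.
Back-substitution yields 7225·(-18) + 3025·(43) = 25, so one solution is x = -18·28 = -504, y = 43·28 = 1204.
Solutions in x differ by 3025/25 = 121; the one in [0, 121) is -504 mod 121 = 101.

101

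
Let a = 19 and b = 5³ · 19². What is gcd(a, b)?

19

min exponent per shared prime: 19 = 19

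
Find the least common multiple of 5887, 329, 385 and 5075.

76089475

5887 = 7 · 29²; 329 = 7 · 47; 385 = 5 · 7 · 11; 5075 = 5² · 7 · 29
lcm takes max exponent of each prime: 5² · 7 · 11 · 29² · 47 = 76089475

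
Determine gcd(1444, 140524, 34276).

1444 = 2² · 19²; 140524 = 2² · 19 · 43²; 34276 = 2² · 11 · 19 · 41
gcd takes min exponent of each prime: 2² · 19 = 76

76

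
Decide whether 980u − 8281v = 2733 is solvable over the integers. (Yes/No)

By Bézout, 980u − 8281v = 2733 has integer solutions iff gcd(980, 8281) | 2733.
Euclid: 8281 = 8·980 + 441; 980 = 2·441 + 98; 441 = 4·98 + 49; 98 = 2·49 + 0. gcd = 49; 2733 mod 49 = 38. No.

No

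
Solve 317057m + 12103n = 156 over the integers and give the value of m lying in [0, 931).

Euclid: 317057 = 26·12103 + 2379; 12103 = 5·2379 + 208; 2379 = 11·208 + 91; 208 = 2·91 + 26; 91 = 3·26 + 13; 26 = 2·13 + 0 → gcd = 13; 156 = 13·12.
Back-substitution yields 317057·(407) + 12103·(-10662) = 13, so one solution is m = 407·12 = 4884, n = -10662·12 = -127944.
Solutions in m differ by 12103/13 = 931; the one in [0, 931) is 4884 mod 931 = 229.

229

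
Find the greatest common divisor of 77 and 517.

11

Euclid: 517 = 6·77 + 55; 77 = 1·55 + 22; 55 = 2·22 + 11; 22 = 2·11 + 0. Last nonzero remainder: 11.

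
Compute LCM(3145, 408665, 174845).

14290606385

3145 = 5 · 17 · 37; 408665 = 5 · 37 · 47²; 174845 = 5 · 11² · 17²
lcm takes max exponent of each prime: 5 · 11² · 17² · 37 · 47² = 14290606385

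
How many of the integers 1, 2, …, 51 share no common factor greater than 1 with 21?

29

Prime factors of 21: 3, 7. Count integers ≤ 51 divisible by none of them.
By inclusion–exclusion: 51 − ⌊51/3⌋ − ⌊51/7⌋ + ⌊51/21⌋ = 29.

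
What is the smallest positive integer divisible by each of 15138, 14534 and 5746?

15138 = 2 · 3² · 29²; 14534 = 2 · 13² · 43; 5746 = 2 · 13² · 17
lcm takes max exponent of each prime: 2 · 3² · 13² · 17 · 29² · 43 = 1870133382

1870133382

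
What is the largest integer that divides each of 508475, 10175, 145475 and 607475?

gcd(508475, 10175): 508475 = 49·10175 + 9900; 10175 = 1·9900 + 275; 9900 = 36·275 + 0 → 275
gcd(275, 145475): 145475 = 529·275 + 0 → 275
gcd(275, 607475): 607475 = 2209·275 + 0 → 275

275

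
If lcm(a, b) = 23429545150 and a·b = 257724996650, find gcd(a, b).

11

gcd·lcm = product, so gcd = 257724996650/23429545150 = 11.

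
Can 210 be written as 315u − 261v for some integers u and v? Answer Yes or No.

No

gcd(315, 261): 315 = 1·261 + 54; 261 = 4·54 + 45; 54 = 1·45 + 9; 45 = 5·9 + 0 → 9
9 does not divide 210, so a solution does not exist.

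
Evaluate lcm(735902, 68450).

735902 = 2 · 43² · 199; 68450 = 2 · 5² · 37²
max exponents: 2 · 5² · 37² · 43² · 199 = 25186245950

25186245950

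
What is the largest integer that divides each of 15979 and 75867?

Euclid: 75867 = 4·15979 + 11951; 15979 = 1·11951 + 4028; 11951 = 2·4028 + 3895; 4028 = 1·3895 + 133; 3895 = 29·133 + 38; 133 = 3·38 + 19; 38 = 2·19 + 0. Last nonzero remainder: 19.

19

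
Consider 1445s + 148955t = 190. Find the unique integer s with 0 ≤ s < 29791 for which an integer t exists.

Euclid: 148955 = 103·1445 + 120; 1445 = 12·120 + 5; 120 = 24·5 + 0 → gcd = 5; 190 = 5·38.
Back-substitution yields 1445·(1237) + 148955·(-12) = 5, so one solution is s = 1237·38 = 47006, t = -12·38 = -456.
Solutions in s differ by 148955/5 = 29791; the one in [0, 29791) is 47006 mod 29791 = 17215.

17215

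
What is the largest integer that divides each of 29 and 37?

29 = 29
37 = 37
Common: 1 = 1

1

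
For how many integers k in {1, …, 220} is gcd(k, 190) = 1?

83

Prime factors of 190: 2, 5, 19. Count integers ≤ 220 divisible by none of them.
By inclusion–exclusion: 220 − ⌊220/2⌋ − ⌊220/5⌋ − ⌊220/19⌋ + ⌊220/10⌋ + ⌊220/38⌋ + ⌊220/95⌋ − ⌊220/190⌋ = 83.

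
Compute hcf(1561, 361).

1

Euclid: 1561 = 4·361 + 117; 361 = 3·117 + 10; 117 = 11·10 + 7; 10 = 1·7 + 3; 7 = 2·3 + 1; 3 = 3·1 + 0. Last nonzero remainder: 1.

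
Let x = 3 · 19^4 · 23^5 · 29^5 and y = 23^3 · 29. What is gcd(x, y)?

min exponent per shared prime: 23^3 · 29 = 352843

352843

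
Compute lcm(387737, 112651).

891407363

387737 = 7² · 41 · 193; 112651 = 7² · 11² · 19
max exponents: 7² · 11² · 19 · 41 · 193 = 891407363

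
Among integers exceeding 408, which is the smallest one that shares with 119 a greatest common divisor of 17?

425

Multiples of 17 above 408: 17·25, 17·26, … . Need the cofactor coprime to 119/17 = 7.
Checking s = 25, 26, … the first with gcd(s, 7) = 1 is s = 25, giving 425.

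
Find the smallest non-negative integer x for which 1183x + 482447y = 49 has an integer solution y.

Euclid: 482447 = 407·1183 + 966; 1183 = 1·966 + 217; 966 = 4·217 + 98; 217 = 2·98 + 21; 98 = 4·21 + 14; 21 = 1·14 + 7; 14 = 2·7 + 0 → gcd = 7; 49 = 7·7.
Back-substitution yields 1183·(24469) + 482447·(-60) = 7, so one solution is x = 24469·7 = 171283, y = -60·7 = -420.
Solutions in x differ by 482447/7 = 68921; the one in [0, 68921) is 171283 mod 68921 = 33441.

33441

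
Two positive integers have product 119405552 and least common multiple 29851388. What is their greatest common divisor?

4

From gcd × lcm = uv: gcd = 119405552 / 29851388 = 4.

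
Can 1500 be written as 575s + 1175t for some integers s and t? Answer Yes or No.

Yes

By Bézout, 575s + 1175t = 1500 has integer solutions iff gcd(575, 1175) | 1500.
Euclid: 1175 = 2·575 + 25; 575 = 23·25 + 0. gcd = 25; 1500 mod 25 = 0. Yes.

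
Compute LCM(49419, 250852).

42895692

49419 = 3² · 17² · 19; 250852 = 2² · 7 · 17² · 31
max exponents: 2² · 3² · 7 · 17² · 19 · 31 = 42895692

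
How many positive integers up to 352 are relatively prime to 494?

154

494 = 2·13·19. Inclusion–exclusion on these primes:
352 − ⌊352/2⌋ − ⌊352/13⌋ − ⌊352/19⌋ + ⌊352/26⌋ + ⌊352/38⌋ + ⌊352/247⌋ − ⌊352/494⌋ = 154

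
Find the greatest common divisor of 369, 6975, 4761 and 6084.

gcd(369, 6975): 6975 = 18·369 + 333; 369 = 1·333 + 36; 333 = 9·36 + 9; 36 = 4·9 + 0 → 9
gcd(9, 4761): 4761 = 529·9 + 0 → 9
gcd(9, 6084): 6084 = 676·9 + 0 → 9

9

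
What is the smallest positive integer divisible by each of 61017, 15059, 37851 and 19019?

4477246300527

61017 = 3 · 11 · 43²; 15059 = 11 · 37²; 37851 = 3 · 11 · 31 · 37; 19019 = 7 · 11 · 13 · 19
lcm takes max exponent of each prime: 3 · 7 · 11 · 13 · 19 · 31 · 37² · 43² = 4477246300527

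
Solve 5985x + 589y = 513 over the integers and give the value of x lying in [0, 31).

24

gcd(5985, 589) = 19 (Euclid: 5985 = 10·589 + 95; 589 = 6·95 + 19; 95 = 5·19 + 0), and 19 | 513.
Extended Euclid: 5985·(-6) + 589·(61) = 19. Scale by 27: x₀ = -162.
General solution x = x₀ + 31t; reducing mod 31 gives x = 24 (and y = -243).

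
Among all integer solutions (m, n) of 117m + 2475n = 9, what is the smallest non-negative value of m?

127

Euclid: 2475 = 21·117 + 18; 117 = 6·18 + 9; 18 = 2·9 + 0 → gcd = 9; 9 = 9·1.
Back-substitution yields 117·(127) + 2475·(-6) = 9, so one solution is m = 127·1 = 127, n = -6·1 = -6.
Solutions in m differ by 2475/9 = 275; the one in [0, 275) is 127 mod 275 = 127.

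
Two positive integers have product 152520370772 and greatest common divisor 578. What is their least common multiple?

Since gcd(u,v)·lcm(u,v) = uv, lcm = 152520370772/578 = 263876074.

263876074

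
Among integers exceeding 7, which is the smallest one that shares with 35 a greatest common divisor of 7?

14

35 = 7·5. Any k with gcd(k, 35) = 7 is a multiple of 7, say 7s, with s coprime to 5.
Need s > 7/7, so s ≥ 2. First s ≥ 2 with gcd(s, 5) = 1 is s = 2. Thus k = 7·2 = 14.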